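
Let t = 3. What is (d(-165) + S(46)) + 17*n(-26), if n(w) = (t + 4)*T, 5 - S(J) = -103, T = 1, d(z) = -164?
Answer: 63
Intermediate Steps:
S(J) = 108 (S(J) = 5 - 1*(-103) = 5 + 103 = 108)
n(w) = 7 (n(w) = (3 + 4)*1 = 7*1 = 7)
(d(-165) + S(46)) + 17*n(-26) = (-164 + 108) + 17*7 = -56 + 119 = 63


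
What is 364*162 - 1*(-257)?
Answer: 59225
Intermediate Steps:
364*162 - 1*(-257) = 58968 + 257 = 59225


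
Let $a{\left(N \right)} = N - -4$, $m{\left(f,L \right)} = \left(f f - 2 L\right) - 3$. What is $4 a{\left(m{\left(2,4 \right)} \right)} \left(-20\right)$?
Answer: $240$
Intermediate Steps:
$m{\left(f,L \right)} = -3 + f^{2} - 2 L$ ($m{\left(f,L \right)} = \left(f^{2} - 2 L\right) - 3 = -3 + f^{2} - 2 L$)
$a{\left(N \right)} = 4 + N$ ($a{\left(N \right)} = N + 4 = 4 + N$)
$4 a{\left(m{\left(2,4 \right)} \right)} \left(-20\right) = 4 \left(4 - \left(11 - 4\right)\right) \left(-20\right) = 4 \left(4 - 7\right) \left(-20\right) = 4 \left(-3\right) \left(-20\right) = \left(-12\right) \left(-20\right) = 240$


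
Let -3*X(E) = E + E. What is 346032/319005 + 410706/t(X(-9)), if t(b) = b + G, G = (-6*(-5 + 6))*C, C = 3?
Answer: -808722933/23630 ≈ -34224.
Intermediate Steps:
X(E) = -2*E/3 (X(E) = -(E + E)/3 = -2*E/3)
G = -18 (G = -6*(-5 + 6)*3 = -6*1*3 = -6*3 = -18)
t(b) = -18 + b (t(b) = b - 18 = -18 + b)
346032/319005 + 410706/t(X(-9)) = 346032/319005 + 410706/(-18 - ⅔*(-9)) = 346032*(1/319005) + 410706/(-18 + 6) = 12816/11815 + 410706/(-12) = 12816/11815 + 410706*(-1/12) = 12816/11815 - 68451/2 = -808722933/23630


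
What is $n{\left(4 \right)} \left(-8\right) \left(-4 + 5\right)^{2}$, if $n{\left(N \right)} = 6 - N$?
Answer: $-16$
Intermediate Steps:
$n{\left(4 \right)} \left(-8\right) \left(-4 + 5\right)^{2} = \left(6 - 4\right) \left(-8\right) \left(-4 + 5\right)^{2} = \left(6 - 4\right) \left(-8\right) 1^{2} = 2 \left(-8\right) 1 = \left(-16\right) 1 = -16$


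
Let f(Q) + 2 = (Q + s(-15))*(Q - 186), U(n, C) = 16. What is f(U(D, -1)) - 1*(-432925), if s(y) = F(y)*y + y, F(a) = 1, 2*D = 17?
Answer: 435303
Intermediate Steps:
D = 17/2 (D = (½)*17 = 17/2 ≈ 8.5000)
s(y) = 2*y (s(y) = 1*y + y = y + y = 2*y)
f(Q) = -2 + (-186 + Q)*(-30 + Q) (f(Q) = -2 + (Q + 2*(-15))*(Q - 186) = -2 + (Q - 30)*(-186 + Q) = -2 + (-30 + Q)*(-186 + Q) = -2 + (-186 + Q)*(-30 + Q))
f(U(D, -1)) - 1*(-432925) = (5578 + 16² - 216*16) - 1*(-432925) = (5578 + 256 - 3456) + 432925 = 2378 + 432925 = 435303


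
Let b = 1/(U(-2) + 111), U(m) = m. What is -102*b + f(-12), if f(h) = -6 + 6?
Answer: -102/109 ≈ -0.93578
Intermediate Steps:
f(h) = 0
b = 1/109 (b = 1/(-2 + 111) = 1/109 ≈ 0.0091743)
-102*b + f(-12) = -102*1/109 + 0 = -102/109 + 0 = -102/109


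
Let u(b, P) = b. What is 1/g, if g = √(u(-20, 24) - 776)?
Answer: -I*√199/398 ≈ -0.035444*I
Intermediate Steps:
g = 2*I*√199 (g = √(-20 - 776) = √(-796) = 2*I*√199 ≈ 28.213*I)
1/g = 1/(2*I*√199) = -I*√199/398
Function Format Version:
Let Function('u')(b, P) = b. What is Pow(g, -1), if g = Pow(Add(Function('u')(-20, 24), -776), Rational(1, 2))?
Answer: Mul(Rational(-1, 398), I, Pow(199, Rational(1, 2))) ≈ Mul(-0.035444, I)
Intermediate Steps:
g = Mul(2, I, Pow(199, Rational(1, 2))) (g = Pow(Add(-20, -776), Rational(1, 2)) = Pow(-796, Rational(1, 2)) = Mul(2, I, Pow(199, Rational(1, 2))) ≈ Mul(28.213, I))
Pow(g, -1) = Pow(Mul(2, I, Pow(199, Rational(1, 2))), -1) = Mul(Rational(-1, 398), I, Pow(199, Rational(1, 2)))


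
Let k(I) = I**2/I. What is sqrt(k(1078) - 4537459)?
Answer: I*sqrt(4536381) ≈ 2129.9*I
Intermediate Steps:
k(I) = I
sqrt(k(1078) - 4537459) = sqrt(1078 - 4537459) = sqrt(-4536381) = I*sqrt(4536381)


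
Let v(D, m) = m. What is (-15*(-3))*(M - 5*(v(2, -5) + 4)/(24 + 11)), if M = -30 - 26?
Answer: -17595/7 ≈ -2513.6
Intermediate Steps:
M = -56
(-15*(-3))*(M - 5*(v(2, -5) + 4)/(24 + 11)) = (-15*(-3))*(-56 - 5*(-5 + 4)/(24 + 11)) = 45*(-56 - (-5)/35) = 45*(-56 - 5*(-1/35)) = 45*(-56 + 1/7) = 45*(-391/7) = -17595/7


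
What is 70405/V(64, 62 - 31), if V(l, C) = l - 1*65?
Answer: -70405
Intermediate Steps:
V(l, C) = -65 + l (V(l, C) = l - 65 = -65 + l)
70405/V(64, 62 - 31) = 70405/(-65 + 64) = 70405/(-1) = 70405*(-1) = -70405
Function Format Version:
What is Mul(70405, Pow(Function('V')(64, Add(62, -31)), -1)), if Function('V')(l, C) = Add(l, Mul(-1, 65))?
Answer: -70405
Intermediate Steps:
Function('V')(l, C) = Add(-65, l) (Function('V')(l, C) = Add(l, -65) = Add(-65, l))
Mul(70405, Pow(Function('V')(64, Add(62, -31)), -1)) = Mul(70405, Pow(Add(-65, 64), -1)) = Mul(70405, Pow(-1, -1)) = Mul(70405, -1) = -70405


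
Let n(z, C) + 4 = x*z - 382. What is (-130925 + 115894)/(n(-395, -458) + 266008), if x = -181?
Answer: -15031/337117 ≈ -0.044587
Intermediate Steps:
n(z, C) = -386 - 181*z (n(z, C) = -4 + (-181*z - 382) = -4 + (-382 - 181*z) = -386 - 181*z)
(-130925 + 115894)/(n(-395, -458) + 266008) = (-130925 + 115894)/((-386 - 181*(-395)) + 266008) = -15031/((-386 + 71495) + 266008) = -15031/(71109 + 266008) = -15031/337117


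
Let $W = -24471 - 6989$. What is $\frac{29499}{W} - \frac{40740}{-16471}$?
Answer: $\frac{8745081}{5694260} \approx 1.5358$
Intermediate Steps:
$W = -31460$
$\frac{29499}{W} - \frac{40740}{-16471} = \frac{29499}{-31460} - \frac{40740}{-16471} = 29499 \left(- \frac{1}{31460}\right) - - \frac{5820}{2353} = - \frac{29499}{31460} + \frac{5820}{2353} = \frac{8745081}{5694260}$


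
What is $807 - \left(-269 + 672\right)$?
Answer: $404$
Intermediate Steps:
$807 - \left(-269 + 672\right) = 807 - 403 = 404$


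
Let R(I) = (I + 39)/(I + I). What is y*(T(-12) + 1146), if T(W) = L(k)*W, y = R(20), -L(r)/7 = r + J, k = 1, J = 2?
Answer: 41241/20 ≈ 2062.1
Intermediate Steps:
R(I) = (39 + I)/(2*I) (R(I) = (39 + I)/((2*I)) = (39 + I)*(1/(2*I)) = (39 + I)/(2*I))
L(r) = -14 - 7*r (L(r) = -7*(r + 2) = -7*(2 + r) = -14 - 7*r)
y = 59/40 (y = (1/2)*(39 + 20)/20 = (1/2)*(1/20)*59 = 59/40 ≈ 1.4750)
T(W) = -21*W (T(W) = (-14 - 7*1)*W = (-14 - 7)*W = -21*W)
y*(T(-12) + 1146) = 59*(-21*(-12) + 1146)/40 = 59*(252 + 1146)/40 = (59/40)*1398 = 41241/20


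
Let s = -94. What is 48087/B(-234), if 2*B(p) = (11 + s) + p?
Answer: -96174/317 ≈ -303.39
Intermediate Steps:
B(p) = -83/2 + p/2 (B(p) = ((11 - 94) + p)/2 = (-83 + p)/2 = -83/2 + p/2)
48087/B(-234) = 48087/(-83/2 + (1/2)*(-234)) = 48087/(-83/2 - 117) = 48087/(-317/2) = 48087*(-2/317) = -96174/317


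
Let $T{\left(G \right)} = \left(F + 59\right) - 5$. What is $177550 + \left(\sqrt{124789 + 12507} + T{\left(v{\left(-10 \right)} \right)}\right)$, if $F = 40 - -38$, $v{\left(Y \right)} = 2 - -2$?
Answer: $177682 + 4 \sqrt{8581} \approx 1.7805 \cdot 10^{5}$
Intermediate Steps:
$v{\left(Y \right)} = 4$ ($v{\left(Y \right)} = 2 + 2 = 4$)
$F = 78$ ($F = 40 + 38 = 78$)
$T{\left(G \right)} = 132$ ($T{\left(G \right)} = \left(78 + 59\right) - 5 = 137 - 5 = 132$)
$177550 + \left(\sqrt{124789 + 12507} + T{\left(v{\left(-10 \right)} \right)}\right) = 177550 + \left(\sqrt{124789 + 12507} + 132\right) = 177550 + \left(\sqrt{137296} + 132\right) = 177550 + \left(4 \sqrt{8581} + 132\right) = 177550 + \left(132 + 4 \sqrt{8581}\right) = 177682 + 4 \sqrt{8581}$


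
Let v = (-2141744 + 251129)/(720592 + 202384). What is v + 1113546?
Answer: 1027774342281/922976 ≈ 1.1135e+6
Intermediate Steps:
v = -1890615/922976 ≈ -2.0484
v + 1113546 = -1890615/922976 + 1113546 = 1027774342281/922976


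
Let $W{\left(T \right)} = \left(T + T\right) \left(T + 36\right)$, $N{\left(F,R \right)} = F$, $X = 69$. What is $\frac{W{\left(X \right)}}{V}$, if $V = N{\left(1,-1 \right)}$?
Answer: $14490$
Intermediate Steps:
$V = 1$
$W{\left(T \right)} = 2 T \left(36 + T\right)$
$\frac{W{\left(X \right)}}{V} = \frac{2 \cdot 69 \left(36 + 69\right)}{1} = 2 \cdot 69 \cdot 105 \cdot 1 = 14490 \cdot 1 = 14490$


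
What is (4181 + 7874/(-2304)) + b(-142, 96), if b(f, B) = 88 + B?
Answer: 5024543/1152 ≈ 4361.6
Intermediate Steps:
(4181 + 7874/(-2304)) + b(-142, 96) = (4181 + 7874/(-2304)) + (88 + 96) = (4181 + 7874*(-1/2304)) + 184 = (4181 - 3937/1152) + 184 = 4812575/1152 + 184 = 5024543/1152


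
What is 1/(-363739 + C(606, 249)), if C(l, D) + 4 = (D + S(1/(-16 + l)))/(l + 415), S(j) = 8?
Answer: -1021/371381346 ≈ -2.7492e-6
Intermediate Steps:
C(l, D) = -4 + (8 + D)/(415 + l) (C(l, D) = -4 + (D + 8)/(l + 415) = -4 + (8 + D)/(415 + l))
1/(-363739 + C(606, 249)) = 1/(-363739 + (-1652 + 249 - 4*606)/(415 + 606)) = 1/(-363739 + (-1652 + 249 - 2424)/1021) = 1/(-363739 + (1/1021)*(-3827)) = 1/(-363739 - 3827/1021) = 1/(-371381346/1021) = -1021/371381346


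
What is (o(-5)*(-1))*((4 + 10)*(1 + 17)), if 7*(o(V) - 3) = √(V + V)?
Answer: -756 - 36*I*√10 ≈ -756.0 - 113.84*I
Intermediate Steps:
o(V) = 3 + √2*√V/7 (o(V) = 3 + √(V + V)/7 = 3 + √(2*V)/7 = 3 + (√2*√V)/7 = 3 + √2*√V/7)
(o(-5)*(-1))*((4 + 10)*(1 + 17)) = ((3 + √2*√(-5)/7)*(-1))*((4 + 10)*(1 + 17)) = ((3 + √2*(I*√5)/7)*(-1))*(14*18) = ((3 + I*√10/7)*(-1))*252 = (-3 - I*√10/7)*252 = -756 - 36*I*√10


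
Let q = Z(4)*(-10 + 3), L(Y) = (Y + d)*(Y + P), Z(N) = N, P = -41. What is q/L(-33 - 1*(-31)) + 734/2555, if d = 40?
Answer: 635448/2087435 ≈ 0.30442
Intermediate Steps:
L(Y) = (-41 + Y)*(40 + Y) (L(Y) = (Y + 40)*(Y - 41) = (40 + Y)*(-41 + Y) = (-41 + Y)*(40 + Y))
q = -28 (q = 4*(-10 + 3) = 4*(-7) = -28)
q/L(-33 - 1*(-31)) + 734/2555 = -28/(-1640 + (-33 - 1*(-31))² - (-33 - 1*(-31))) + 734/2555 = -28/(-1640 + (-33 + 31)² - (-33 + 31)) + 734*(1/2555) = -28/(-1640 + (-2)² - 1*(-2)) + 734/2555 = -28/(-1640 + 4 + 2) + 734/2555 = -28/(-1634) + 734/2555 = -28*(-1/1634) + 734/2555 = 14/817 + 734/2555 = 635448/2087435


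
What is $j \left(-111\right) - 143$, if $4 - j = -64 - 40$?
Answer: $-12131$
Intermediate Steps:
$j = 108$ ($j = 4 - \left(-64 - 40\right) = 4 - -104 = 4 + 104 = 108$)
$j \left(-111\right) - 143 = 108 \left(-111\right) - 143 = -11988 - 143 = -12131$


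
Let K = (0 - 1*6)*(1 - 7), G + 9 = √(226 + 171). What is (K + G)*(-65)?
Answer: -1755 - 65*√397 ≈ -3050.1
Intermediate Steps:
G = -9 + √397 (G = -9 + √(226 + 171) = -9 + √397 ≈ 10.925)
K = 36 (K = (0 - 6)*(-6) = -6*(-6) = 36)
(K + G)*(-65) = (36 + (-9 + √397))*(-65) = (27 + √397)*(-65) = -1755 - 65*√397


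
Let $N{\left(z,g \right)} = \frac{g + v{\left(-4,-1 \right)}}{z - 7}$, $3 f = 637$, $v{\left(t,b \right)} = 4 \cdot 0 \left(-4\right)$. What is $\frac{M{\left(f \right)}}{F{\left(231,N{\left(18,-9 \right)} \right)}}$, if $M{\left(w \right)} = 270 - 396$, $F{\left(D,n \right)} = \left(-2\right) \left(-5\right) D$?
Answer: $- \frac{3}{55} \approx -0.054545$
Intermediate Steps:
$v{\left(t,b \right)} = 0$ ($v{\left(t,b \right)} = 0 \left(-4\right) = 0$)
$f = \frac{637}{3}$ ($f = \frac{1}{3} \cdot 637 = \frac{637}{3} \approx 212.33$)
$N{\left(z,g \right)} = \frac{g}{-7 + z}$ ($N{\left(z,g \right)} = \frac{g + 0}{z - 7} = \frac{g}{-7 + z}$)
$F{\left(D,n \right)} = 10 D$
$M{\left(w \right)} = -126$
$\frac{M{\left(f \right)}}{F{\left(231,N{\left(18,-9 \right)} \right)}} = - \frac{126}{10 \cdot 231} = - \frac{126}{2310} = \left(-126\right) \frac{1}{2310} = - \frac{3}{55}$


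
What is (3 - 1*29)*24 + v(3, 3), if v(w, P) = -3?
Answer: -627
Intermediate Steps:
(3 - 1*29)*24 + v(3, 3) = (3 - 1*29)*24 - 3 = (3 - 29)*24 - 3 = -26*24 - 3 = -624 - 3 = -627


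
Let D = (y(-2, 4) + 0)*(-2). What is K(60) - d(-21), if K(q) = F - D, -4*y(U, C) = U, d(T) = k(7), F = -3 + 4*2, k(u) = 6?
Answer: 0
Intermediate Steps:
F = 5 (F = -3 + 8 = 5)
d(T) = 6
y(U, C) = -U/4
D = -1 (D = (-1/4*(-2) + 0)*(-2) = (1/2 + 0)*(-2) = (1/2)*(-2) = -1)
K(q) = 6 (K(q) = 5 - 1*(-1) = 5 + 1 = 6)
K(60) - d(-21) = 6 - 1*6 = 6 - 6 = 0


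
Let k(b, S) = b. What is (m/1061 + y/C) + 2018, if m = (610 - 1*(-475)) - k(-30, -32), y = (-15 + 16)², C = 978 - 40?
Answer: 2009396855/995218 ≈ 2019.1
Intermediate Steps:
C = 938
y = 1 (y = 1² = 1)
m = 1115 (m = (610 - 1*(-475)) - 1*(-30) = (610 + 475) + 30 = 1085 + 30 = 1115)
(m/1061 + y/C) + 2018 = (1115/1061 + 1/938) + 2018 = 1046931/995218 + 2018 = 2009396855/995218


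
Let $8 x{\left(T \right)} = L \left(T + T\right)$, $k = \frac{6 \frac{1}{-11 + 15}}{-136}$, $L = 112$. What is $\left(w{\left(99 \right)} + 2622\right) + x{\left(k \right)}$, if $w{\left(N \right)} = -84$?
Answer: $\frac{172563}{68} \approx 2537.7$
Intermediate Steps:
$k = - \frac{3}{272}$ ($k = \frac{6}{4} \left(- \frac{1}{136}\right) = 6 \cdot \frac{1}{4} \left(- \frac{1}{136}\right) = \frac{3}{2} \left(- \frac{1}{136}\right) = - \frac{3}{272} \approx -0.011029$)
$x{\left(T \right)} = 28 T$ ($x{\left(T \right)} = \frac{112 \left(T + T\right)}{8} = \frac{112 \cdot 2 T}{8} = \frac{224 T}{8} = 28 T$)
$\left(w{\left(99 \right)} + 2622\right) + x{\left(k \right)} = \left(-84 + 2622\right) + 28 \left(- \frac{3}{272}\right) = 2538 - \frac{21}{68} = \frac{172563}{68}$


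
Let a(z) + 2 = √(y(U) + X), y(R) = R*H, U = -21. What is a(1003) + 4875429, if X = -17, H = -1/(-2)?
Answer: 4875427 + I*√110/2 ≈ 4.8754e+6 + 5.244*I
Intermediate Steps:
H = ½ (H = -1*(-½) = ½ ≈ 0.50000)
y(R) = R/2 (y(R) = R*(½) = R/2)
a(z) = -2 + I*√110/2 (a(z) = -2 + √((½)*(-21) - 17) = -2 + √(-21/2 - 17) = -2 + √(-55/2) = -2 + I*√110/2)
a(1003) + 4875429 = (-2 + I*√110/2) + 4875429 = 4875427 + I*√110/2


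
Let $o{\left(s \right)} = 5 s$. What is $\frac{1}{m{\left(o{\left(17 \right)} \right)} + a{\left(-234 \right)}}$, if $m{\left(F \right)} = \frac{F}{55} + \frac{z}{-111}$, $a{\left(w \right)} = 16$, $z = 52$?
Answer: $\frac{1221}{20851} \approx 0.058558$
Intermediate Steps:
$m{\left(F \right)} = - \frac{52}{111} + \frac{F}{55}$ ($m{\left(F \right)} = \frac{F}{55} + \frac{52}{-111} = F \frac{1}{55} + 52 \left(- \frac{1}{111}\right) = \frac{F}{55} - \frac{52}{111} = - \frac{52}{111} + \frac{F}{55}$)
$\frac{1}{m{\left(o{\left(17 \right)} \right)} + a{\left(-234 \right)}} = \frac{1}{\left(- \frac{52}{111} + \frac{5 \cdot 17}{55}\right) + 16} = \frac{1}{\left(- \frac{52}{111} + \frac{1}{55} \cdot 85\right) + 16} = \frac{1}{\left(- \frac{52}{111} + \frac{17}{11}\right) + 16} = \frac{1}{\frac{1315}{1221} + 16} = \frac{1}{\frac{20851}{1221}} = \frac{1221}{20851}$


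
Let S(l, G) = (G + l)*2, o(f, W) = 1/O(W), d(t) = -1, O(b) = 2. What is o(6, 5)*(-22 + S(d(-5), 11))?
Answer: -1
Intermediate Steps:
o(f, W) = 1/2
S(l, G) = 2*G + 2*l
o(6, 5)*(-22 + S(d(-5), 11)) = (-22 + (2*11 + 2*(-1)))/2 = (-22 + (22 - 2))/2 = (-22 + 20)/2 = (1/2)*(-2) = -1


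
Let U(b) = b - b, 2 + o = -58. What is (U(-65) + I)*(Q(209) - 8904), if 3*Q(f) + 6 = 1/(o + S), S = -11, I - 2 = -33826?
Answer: 64163417696/213 ≈ 3.0124e+8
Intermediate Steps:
o = -60 (o = -2 - 58 = -60)
I = -33824 (I = 2 - 33826 = -33824)
U(b) = 0
Q(f) = -427/213 (Q(f) = -2 + 1/(3*(-60 - 11)) = -2 + (⅓)/(-71) = -2 + (⅓)*(-1/71) = -2 - 1/213 = -427/213)
(U(-65) + I)*(Q(209) - 8904) = (0 - 33824)*(-427/213 - 8904) = -33824*(-1896979/213) = 64163417696/213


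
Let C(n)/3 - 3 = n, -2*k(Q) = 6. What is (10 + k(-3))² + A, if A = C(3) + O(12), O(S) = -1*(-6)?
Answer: 73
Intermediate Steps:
k(Q) = -3 (k(Q) = -½*6 = -3)
O(S) = 6
C(n) = 9 + 3*n
A = 24 (A = (9 + 3*3) + 6 = (9 + 9) + 6 = 18 + 6 = 24)
(10 + k(-3))² + A = (10 - 3)² + 24 = 7² + 24 = 49 + 24 = 73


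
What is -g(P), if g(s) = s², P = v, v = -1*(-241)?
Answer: -58081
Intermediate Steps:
v = 241
P = 241
-g(P) = -1*241² = -1*58081 = -58081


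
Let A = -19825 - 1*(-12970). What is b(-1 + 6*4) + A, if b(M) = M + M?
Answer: -6809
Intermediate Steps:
b(M) = 2*M
A = -6855 (A = -19825 + 12970 = -6855)
b(-1 + 6*4) + A = 2*(-1 + 6*4) - 6855 = 2*(-1 + 24) - 6855 = 2*23 - 6855 = 46 - 6855 = -6809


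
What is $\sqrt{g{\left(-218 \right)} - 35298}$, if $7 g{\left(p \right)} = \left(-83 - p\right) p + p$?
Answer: $\frac{i \sqrt{1937138}}{7} \approx 198.83 i$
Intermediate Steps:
$g{\left(p \right)} = \frac{p}{7} + \frac{p \left(-83 - p\right)}{7}$ ($g{\left(p \right)} = \frac{\left(-83 - p\right) p + p}{7} = \frac{p \left(-83 - p\right) + p}{7} = \frac{p + p \left(-83 - p\right)}{7} = \frac{p}{7} + \frac{p \left(-83 - p\right)}{7}$)
$\sqrt{g{\left(-218 \right)} - 35298} = \sqrt{\left(- \frac{1}{7}\right) \left(-218\right) \left(82 - 218\right) - 35298} = \sqrt{\left(- \frac{1}{7}\right) \left(-218\right) \left(-136\right) - 35298} = \sqrt{- \frac{29648}{7} - 35298} = \sqrt{- \frac{276734}{7}} = \frac{i \sqrt{1937138}}{7}$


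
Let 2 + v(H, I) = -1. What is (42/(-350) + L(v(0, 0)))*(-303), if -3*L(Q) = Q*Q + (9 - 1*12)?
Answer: 16059/25 ≈ 642.36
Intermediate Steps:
v(H, I) = -3 (v(H, I) = -2 - 1 = -3)
L(Q) = 1 - Q²/3 (L(Q) = -(Q*Q + (9 - 1*12))/3 = -(Q² + (9 - 12))/3 = -(Q² - 3)/3 = -(-3 + Q²)/3 = 1 - Q²/3)
(42/(-350) + L(v(0, 0)))*(-303) = (42/(-350) + (1 - ⅓*(-3)²))*(-303) = (42*(-1/350) + (1 - ⅓*9))*(-303) = (-3/25 + (1 - 3))*(-303) = (-3/25 - 2)*(-303) = -53/25*(-303) = 16059/25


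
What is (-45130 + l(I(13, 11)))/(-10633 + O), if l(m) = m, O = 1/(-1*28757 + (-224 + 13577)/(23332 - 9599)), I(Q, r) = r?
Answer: 17817787636832/4199041125957 ≈ 4.2433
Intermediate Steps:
O = -13733/394906528 (O = 1/(-28757 + 13353/13733) = 1/(-394906528/13733) = -13733/394906528 ≈ -3.4775e-5)
(-45130 + l(I(13, 11)))/(-10633 + O) = (-45130 + 11)/(-10633 - 13733/394906528) = -45119/(-4199041125957/394906528) = -45119*(-394906528/4199041125957) = 17817787636832/4199041125957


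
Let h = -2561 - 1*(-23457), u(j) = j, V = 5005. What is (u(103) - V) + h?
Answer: 15994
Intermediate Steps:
h = 20896 (h = -2561 + 23457 = 20896)
(u(103) - V) + h = (103 - 1*5005) + 20896 = (103 - 5005) + 20896 = -4902 + 20896 = 15994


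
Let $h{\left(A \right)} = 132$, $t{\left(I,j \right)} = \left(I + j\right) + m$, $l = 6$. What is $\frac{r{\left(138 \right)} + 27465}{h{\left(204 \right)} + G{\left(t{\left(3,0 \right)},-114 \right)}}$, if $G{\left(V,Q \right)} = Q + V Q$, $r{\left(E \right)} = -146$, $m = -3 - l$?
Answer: $\frac{27319}{702} \approx 38.916$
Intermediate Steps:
$m = -9$ ($m = -3 - 6 = -9$)
$t{\left(I,j \right)} = -9 + I + j$ ($t{\left(I,j \right)} = \left(I + j\right) - 9 = -9 + I + j$)
$G{\left(V,Q \right)} = Q + Q V$
$\frac{r{\left(138 \right)} + 27465}{h{\left(204 \right)} + G{\left(t{\left(3,0 \right)},-114 \right)}} = \frac{-146 + 27465}{132 - 114 \left(1 + \left(-9 + 3 + 0\right)\right)} = \frac{27319}{132 - 114 \left(1 - 6\right)} = \frac{27319}{132 - -570} = \frac{27319}{132 + 570} = \frac{27319}{702}$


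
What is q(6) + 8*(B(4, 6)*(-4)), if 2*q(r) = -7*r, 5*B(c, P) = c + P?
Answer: -85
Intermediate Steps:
B(c, P) = P/5 + c/5 (B(c, P) = (c + P)/5 = (P + c)/5 = P/5 + c/5)
q(r) = -7*r/2 (q(r) = (-7*r)/2 = -7*r/2)
q(6) + 8*(B(4, 6)*(-4)) = -7/2*6 + 8*(((⅕)*6 + (⅕)*4)*(-4)) = -21 + 8*((6/5 + ⅘)*(-4)) = -21 + 8*(2*(-4)) = -21 + 8*(-8) = -21 - 64 = -85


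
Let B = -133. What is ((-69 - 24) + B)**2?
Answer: 51076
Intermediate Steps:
((-69 - 24) + B)**2 = ((-69 - 24) - 133)**2 = (-93 - 133)**2 = (-226)**2 = 51076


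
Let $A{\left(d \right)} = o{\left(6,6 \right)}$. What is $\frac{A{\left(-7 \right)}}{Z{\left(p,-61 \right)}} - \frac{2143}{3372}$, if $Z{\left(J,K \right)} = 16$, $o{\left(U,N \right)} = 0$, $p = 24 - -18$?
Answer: $- \frac{2143}{3372} \approx -0.63553$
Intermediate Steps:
$p = 42$ ($p = 24 + 18 = 42$)
$A{\left(d \right)} = 0$
$\frac{A{\left(-7 \right)}}{Z{\left(p,-61 \right)}} - \frac{2143}{3372} = \frac{0}{16} - \frac{2143}{3372} = 0 \cdot \frac{1}{16} - \frac{2143}{3372} = 0 - \frac{2143}{3372} = - \frac{2143}{3372}$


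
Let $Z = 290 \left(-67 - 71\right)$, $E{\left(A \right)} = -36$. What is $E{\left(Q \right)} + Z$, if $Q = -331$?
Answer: $-40056$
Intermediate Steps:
$Z = -40020$ ($Z = 290 \left(-138\right) = -40020$)
$E{\left(Q \right)} + Z = -36 - 40020 = -40056$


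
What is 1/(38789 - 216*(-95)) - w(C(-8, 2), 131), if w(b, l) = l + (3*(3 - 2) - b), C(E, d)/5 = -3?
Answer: -8837040/59309 ≈ -149.00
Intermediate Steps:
C(E, d) = -15 (C(E, d) = 5*(-3) = -15)
w(b, l) = 3 + l - b (w(b, l) = l + (3*1 - b) = l + (3 - b) = 3 + l - b)
1/(38789 - 216*(-95)) - w(C(-8, 2), 131) = 1/(38789 - 216*(-95)) - (3 + 131 - 1*(-15)) = 1/(38789 + 20520) - (3 + 131 + 15) = 1/59309 - 1*149 = 1/59309 - 149 = -8837040/59309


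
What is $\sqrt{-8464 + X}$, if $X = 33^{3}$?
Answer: $\sqrt{27473} \approx 165.75$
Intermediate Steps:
$X = 35937$
$\sqrt{-8464 + X} = \sqrt{-8464 + 35937} = \sqrt{27473}$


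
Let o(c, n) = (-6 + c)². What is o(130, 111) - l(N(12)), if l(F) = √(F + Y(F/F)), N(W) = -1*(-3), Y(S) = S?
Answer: 15374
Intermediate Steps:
N(W) = 3
l(F) = √(1 + F) (l(F) = √(F + F/F) = √(F + 1) = √(1 + F))
o(130, 111) - l(N(12)) = (-6 + 130)² - √(1 + 3) = 124² - √4 = 15376 - 1*2 = 15376 - 2 = 15374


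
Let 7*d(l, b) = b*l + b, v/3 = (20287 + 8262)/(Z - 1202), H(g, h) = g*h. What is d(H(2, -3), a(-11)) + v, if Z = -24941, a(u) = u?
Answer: 838336/183001 ≈ 4.5810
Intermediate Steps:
v = -85647/26143 (v = 3*((20287 + 8262)/(-24941 - 1202)) = 3*(28549/(-26143)) = 3*(28549*(-1/26143)) = 3*(-28549/26143) = -85647/26143 ≈ -3.2761)
d(l, b) = b/7 + b*l/7 (d(l, b) = (b*l + b)/7 = (b + b*l)/7 = b/7 + b*l/7)
d(H(2, -3), a(-11)) + v = (⅐)*(-11)*(1 + 2*(-3)) - 85647/26143 = (⅐)*(-11)*(1 - 6) - 85647/26143 = (⅐)*(-11)*(-5) - 85647/26143 = 55/7 - 85647/26143 = 838336/183001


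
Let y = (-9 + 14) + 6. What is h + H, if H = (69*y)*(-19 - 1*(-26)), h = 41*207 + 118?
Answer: 13918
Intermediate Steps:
y = 11 (y = 5 + 6 = 11)
h = 8605 (h = 8487 + 118 = 8605)
H = 5313 (H = (69*11)*(-19 - 1*(-26)) = 759*(-19 + 26) = 759*7 = 5313)
h + H = 8605 + 5313 = 13918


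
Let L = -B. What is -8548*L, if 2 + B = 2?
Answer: 0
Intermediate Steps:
B = 0 (B = -2 + 2 = 0)
L = 0 (L = -1*0 = 0)
-8548*L = -8548*0 = 0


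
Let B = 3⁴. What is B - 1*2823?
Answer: -2742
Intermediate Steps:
B = 81
B - 1*2823 = 81 - 1*2823 = 81 - 2823 = -2742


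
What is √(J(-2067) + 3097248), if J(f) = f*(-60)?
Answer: 2*√805317 ≈ 1794.8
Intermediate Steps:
J(f) = -60*f
√(J(-2067) + 3097248) = √(-60*(-2067) + 3097248) = √(124020 + 3097248) = √3221268 = 2*√805317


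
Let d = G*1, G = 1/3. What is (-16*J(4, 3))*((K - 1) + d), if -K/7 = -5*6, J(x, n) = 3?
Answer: -10048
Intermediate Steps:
G = 1/3 (G = 1*(1/3) = 1/3 ≈ 0.33333)
K = 210 (K = -(-35)*6 = -7*(-30) = 210)
d = 1/3 (d = (1/3)*1 = 1/3 ≈ 0.33333)
(-16*J(4, 3))*((K - 1) + d) = (-16*3)*((210 - 1) + 1/3) = -48*(209 + 1/3) = -48*628/3 = -10048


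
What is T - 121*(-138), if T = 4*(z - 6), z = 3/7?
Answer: 116730/7 ≈ 16676.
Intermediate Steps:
z = 3/7 (z = 3*(⅐) = 3/7 ≈ 0.42857)
T = -156/7 (T = 4*(3/7 - 6) = 4*(-39/7) = -156/7 ≈ -22.286)
T - 121*(-138) = -156/7 - 121*(-138) = -156/7 + 16698 = 116730/7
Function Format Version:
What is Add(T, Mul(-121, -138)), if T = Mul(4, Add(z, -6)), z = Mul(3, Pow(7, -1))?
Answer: Rational(116730, 7) ≈ 16676.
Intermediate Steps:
z = Rational(3, 7) (z = Mul(3, Rational(1, 7)) = Rational(3, 7) ≈ 0.42857)
T = Rational(-156, 7) (T = Mul(4, Add(Rational(3, 7), -6)) = Mul(4, Rational(-39, 7)) = Rational(-156, 7) ≈ -22.286)
Add(T, Mul(-121, -138)) = Add(Rational(-156, 7), Mul(-121, -138)) = Add(Rational(-156, 7), 16698) = Rational(116730, 7)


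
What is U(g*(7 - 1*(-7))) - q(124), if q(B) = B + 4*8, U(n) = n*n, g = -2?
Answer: 628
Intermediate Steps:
U(n) = n²
q(B) = 32 + B (q(B) = B + 32 = 32 + B)
U(g*(7 - 1*(-7))) - q(124) = (-2*(7 - 1*(-7)))² - (32 + 124) = (-2*(7 + 7))² - 1*156 = (-2*14)² - 156 = (-28)² - 156 = 784 - 156 = 628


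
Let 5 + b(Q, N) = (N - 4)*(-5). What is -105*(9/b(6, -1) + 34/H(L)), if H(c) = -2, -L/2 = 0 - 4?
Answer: 6951/4 ≈ 1737.8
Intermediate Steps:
L = 8 (L = -2*(0 - 4) = -2*(-4) = 8)
b(Q, N) = 15 - 5*N (b(Q, N) = -5 + (N - 4)*(-5) = -5 + (-4 + N)*(-5) = -5 + (20 - 5*N) = 15 - 5*N)
-105*(9/b(6, -1) + 34/H(L)) = -105*(9/(15 - 5*(-1)) + 34/(-2)) = -105*(9/(15 + 5) + 34*(-½)) = -105*(9/20 - 17) = -105*(-331/20) = 6951/4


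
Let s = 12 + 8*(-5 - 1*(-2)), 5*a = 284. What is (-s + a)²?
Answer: 118336/25 ≈ 4733.4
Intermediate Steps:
a = 284/5 (a = (⅕)*284 = 284/5 ≈ 56.800)
s = -12 (s = 12 + 8*(-5 + 2) = 12 + 8*(-3) = 12 - 24 = -12)
(-s + a)² = (-1*(-12) + 284/5)² = (12 + 284/5)² = (344/5)² = 118336/25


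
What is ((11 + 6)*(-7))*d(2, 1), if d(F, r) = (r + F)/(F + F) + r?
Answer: -833/4 ≈ -208.25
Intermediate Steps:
d(F, r) = r + (F + r)/(2*F) (d(F, r) = (F + r)/((2*F)) + r = (F + r)*(1/(2*F)) + r = (F + r)/(2*F) + r = r + (F + r)/(2*F))
((11 + 6)*(-7))*d(2, 1) = ((11 + 6)*(-7))*(1/2 + 1 + (1/2)*1/2) = (17*(-7))*(1/2 + 1 + (1/2)*1*(1/2)) = -119*(1/2 + 1 + 1/4) = -119*7/4 = -833/4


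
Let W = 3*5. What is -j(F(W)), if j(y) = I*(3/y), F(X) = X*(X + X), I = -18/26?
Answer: 3/650 ≈ 0.0046154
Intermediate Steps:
I = -9/13 (I = -18*1/26 = -9/13 ≈ -0.69231)
W = 15
F(X) = 2*X² (F(X) = X*(2*X) = 2*X²)
j(y) = -27/(13*y)
-j(F(W)) = -(-27)/(13*(2*15²)) = -(-27)/(13*(2*225)) = -(-27)/(13*450) = -1*(-3/650) = 3/650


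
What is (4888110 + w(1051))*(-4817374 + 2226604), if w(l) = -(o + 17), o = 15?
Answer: -12663885840060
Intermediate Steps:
w(l) = -32 (w(l) = -(15 + 17) = -1*32 = -32)
(4888110 + w(1051))*(-4817374 + 2226604) = (4888110 - 32)*(-4817374 + 2226604) = 4888078*(-2590770) = -12663885840060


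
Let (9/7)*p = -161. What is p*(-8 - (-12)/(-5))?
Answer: 58604/45 ≈ 1302.3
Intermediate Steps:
p = -1127/9 (p = (7/9)*(-161) = -1127/9 ≈ -125.22)
p*(-8 - (-12)/(-5)) = -1127*(-8 - (-12)/(-5))/9 = -1127*(-8 - (-12)*(-1)/5)/9 = -1127*(-8 - 1*12/5)/9 = -1127*(-8 - 12/5)/9 = -1127/9*(-52/5) = 58604/45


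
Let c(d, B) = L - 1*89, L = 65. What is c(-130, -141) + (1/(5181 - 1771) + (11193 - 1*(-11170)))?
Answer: 76175991/3410 ≈ 22339.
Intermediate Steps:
c(d, B) = -24 (c(d, B) = 65 - 1*89 = 65 - 89 = -24)
c(-130, -141) + (1/(5181 - 1771) + (11193 - 1*(-11170))) = -24 + (1/(5181 - 1771) + (11193 - 1*(-11170))) = -24 + (1/3410 + (11193 + 11170)) = -24 + (1/3410 + 22363) = -24 + 76257831/3410 = 76175991/3410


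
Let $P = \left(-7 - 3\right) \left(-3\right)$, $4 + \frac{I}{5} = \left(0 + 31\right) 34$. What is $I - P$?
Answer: $5220$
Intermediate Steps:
$I = 5250$ ($I = -20 + 5 \left(0 + 31\right) 34 = -20 + 5 \cdot 31 \cdot 34 = -20 + 5 \cdot 1054 = -20 + 5270 = 5250$)
$P = 30$ ($P = \left(-10\right) \left(-3\right) = 30$)
$I - P = 5250 - 30 = 5220$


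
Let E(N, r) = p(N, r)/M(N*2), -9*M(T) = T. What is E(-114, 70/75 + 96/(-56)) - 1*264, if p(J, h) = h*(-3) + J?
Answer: -178491/665 ≈ -268.41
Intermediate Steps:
p(J, h) = J - 3*h (p(J, h) = -3*h + J = J - 3*h)
M(T) = -T/9
E(N, r) = -9*(N - 3*r)/(2*N) (E(N, r) = (N - 3*r)/((-N*2/9)) = (N - 3*r)/((-2*N/9)) = (N - 3*r)*(-9/(2*N)) = -9*(N - 3*r)/(2*N))
E(-114, 70/75 + 96/(-56)) - 1*264 = (9/2)*(-1*(-114) + 3*(70/75 + 96/(-56)))/(-114) - 1*264 = (9/2)*(-1/114)*(114 + 3*(70*(1/75) + 96*(-1/56))) - 264 = (9/2)*(-1/114)*(114 + 3*(14/15 - 12/7)) - 264 = (9/2)*(-1/114)*(114 + 3*(-82/105)) - 264 = (9/2)*(-1/114)*(114 - 82/35) - 264 = (9/2)*(-1/114)*(3908/35) - 264 = -2931/665 - 264 = -178491/665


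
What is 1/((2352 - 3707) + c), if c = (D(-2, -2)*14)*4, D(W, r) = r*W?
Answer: -1/1131 ≈ -0.00088417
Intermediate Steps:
D(W, r) = W*r
c = 224 (c = (-2*(-2)*14)*4 = (4*14)*4 = 56*4 = 224)
1/((2352 - 3707) + c) = 1/((2352 - 3707) + 224) = 1/(-1355 + 224) = 1/(-1131) = -1/1131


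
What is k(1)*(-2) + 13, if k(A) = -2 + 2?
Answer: 13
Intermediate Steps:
k(A) = 0
k(1)*(-2) + 13 = 0*(-2) + 13 = 0 + 13 = 13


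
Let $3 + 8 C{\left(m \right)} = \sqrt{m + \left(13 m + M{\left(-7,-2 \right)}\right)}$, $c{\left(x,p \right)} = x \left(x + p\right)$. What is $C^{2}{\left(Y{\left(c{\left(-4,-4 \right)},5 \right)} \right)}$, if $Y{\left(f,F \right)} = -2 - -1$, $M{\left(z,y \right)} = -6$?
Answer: $\frac{\left(3 - 2 i \sqrt{5}\right)^{2}}{64} \approx -0.17188 - 0.41926 i$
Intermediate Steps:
$c{\left(x,p \right)} = x \left(p + x\right)$
$Y{\left(f,F \right)} = -1$ ($Y{\left(f,F \right)} = -2 + 1 = -1$)
$C{\left(m \right)} = - \frac{3}{8} + \frac{\sqrt{-6 + 14 m}}{8}$ ($C{\left(m \right)} = - \frac{3}{8} + \frac{\sqrt{m + \left(13 m - 6\right)}}{8} = - \frac{3}{8} + \frac{\sqrt{m + \left(-6 + 13 m\right)}}{8} = - \frac{3}{8} + \frac{\sqrt{-6 + 14 m}}{8}$)
$C^{2}{\left(Y{\left(c{\left(-4,-4 \right)},5 \right)} \right)} = \left(- \frac{3}{8} + \frac{\sqrt{-6 + 14 \left(-1\right)}}{8}\right)^{2} = \left(- \frac{3}{8} + \frac{\sqrt{-6 - 14}}{8}\right)^{2} = \left(- \frac{3}{8} + \frac{\sqrt{-20}}{8}\right)^{2} = \left(- \frac{3}{8} + \frac{2 i \sqrt{5}}{8}\right)^{2} = \left(- \frac{3}{8} + \frac{i \sqrt{5}}{4}\right)^{2}$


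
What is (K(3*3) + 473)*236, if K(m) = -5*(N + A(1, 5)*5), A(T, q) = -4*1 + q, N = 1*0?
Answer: 105728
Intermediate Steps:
N = 0
A(T, q) = -4 + q
K(m) = -25 (K(m) = -5*(0 + (-4 + 5)*5) = -5*(0 + 1*5) = -5*(0 + 5) = -5*5 = -25)
(K(3*3) + 473)*236 = (-25 + 473)*236 = 448*236 = 105728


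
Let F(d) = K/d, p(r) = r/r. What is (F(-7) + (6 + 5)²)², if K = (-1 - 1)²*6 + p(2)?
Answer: 675684/49 ≈ 13789.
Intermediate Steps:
p(r) = 1
K = 25 (K = (-1 - 1)²*6 + 1 = (-2)²*6 + 1 = 4*6 + 1 = 24 + 1 = 25)
F(d) = 25/d
(F(-7) + (6 + 5)²)² = (25/(-7) + (6 + 5)²)² = (25*(-⅐) + 11²)² = (-25/7 + 121)² = (822/7)² = 675684/49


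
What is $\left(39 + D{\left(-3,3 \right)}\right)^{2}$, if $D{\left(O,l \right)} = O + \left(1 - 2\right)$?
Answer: $1225$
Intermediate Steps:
$D{\left(O,l \right)} = -1 + O$ ($D{\left(O,l \right)} = O - 1 = -1 + O$)
$\left(39 + D{\left(-3,3 \right)}\right)^{2} = \left(39 - 4\right)^{2} = 35^{2} = 1225$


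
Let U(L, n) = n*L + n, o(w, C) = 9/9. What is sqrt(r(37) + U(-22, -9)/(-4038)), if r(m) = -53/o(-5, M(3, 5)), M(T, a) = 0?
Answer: I*sqrt(96105746)/1346 ≈ 7.2833*I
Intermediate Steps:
o(w, C) = 1 (o(w, C) = 9*(1/9) = 1)
r(m) = -53 (r(m) = -53/1 = -53*1 = -53)
U(L, n) = n + L*n (U(L, n) = L*n + n = n + L*n)
sqrt(r(37) + U(-22, -9)/(-4038)) = sqrt(-53 - 9*(1 - 22)/(-4038)) = sqrt(-53 - 9*(-21)*(-1/4038)) = sqrt(-53 + 189*(-1/4038)) = sqrt(-53 - 63/1346) = sqrt(-71401/1346) = I*sqrt(96105746)/1346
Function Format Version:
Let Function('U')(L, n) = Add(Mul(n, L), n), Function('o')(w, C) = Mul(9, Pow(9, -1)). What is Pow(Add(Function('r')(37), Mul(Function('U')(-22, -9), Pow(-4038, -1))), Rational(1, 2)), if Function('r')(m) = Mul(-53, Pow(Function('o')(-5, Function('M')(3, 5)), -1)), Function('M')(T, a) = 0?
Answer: Mul(Rational(1, 1346), I, Pow(96105746, Rational(1, 2))) ≈ Mul(7.2833, I)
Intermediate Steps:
Function('o')(w, C) = 1 (Function('o')(w, C) = Mul(9, Rational(1, 9)) = 1)
Function('r')(m) = -53 (Function('r')(m) = Mul(-53, Pow(1, -1)) = Mul(-53, 1) = -53)
Function('U')(L, n) = Add(n, Mul(L, n)) (Function('U')(L, n) = Add(Mul(L, n), n) = Add(n, Mul(L, n)))
Pow(Add(Function('r')(37), Mul(Function('U')(-22, -9), Pow(-4038, -1))), Rational(1, 2)) = Pow(Add(-53, Mul(Mul(-9, Add(1, -22)), Pow(-4038, -1))), Rational(1, 2)) = Pow(Add(-53, Mul(Mul(-9, -21), Rational(-1, 4038))), Rational(1, 2)) = Pow(Add(-53, Mul(189, Rational(-1, 4038))), Rational(1, 2)) = Pow(Add(-53, Rational(-63, 1346)), Rational(1, 2)) = Pow(Rational(-71401, 1346), Rational(1, 2)) = Mul(Rational(1, 1346), I, Pow(96105746, Rational(1, 2)))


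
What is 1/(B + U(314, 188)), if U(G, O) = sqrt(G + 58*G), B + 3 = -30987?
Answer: -15495/480180787 - sqrt(18526)/960361574 ≈ -3.2411e-5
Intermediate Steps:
B = -30990 (B = -3 - 30987 = -30990)
U(G, O) = sqrt(59)*sqrt(G) (U(G, O) = sqrt(59*G) = sqrt(59)*sqrt(G))
1/(B + U(314, 188)) = 1/(-30990 + sqrt(59)*sqrt(314)) = 1/(-30990 + sqrt(18526))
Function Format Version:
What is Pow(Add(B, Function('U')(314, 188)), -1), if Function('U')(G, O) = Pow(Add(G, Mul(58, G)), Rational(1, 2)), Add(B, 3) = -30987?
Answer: Add(Rational(-15495, 480180787), Mul(Rational(-1, 960361574), Pow(18526, Rational(1, 2)))) ≈ -3.2411e-5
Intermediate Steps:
B = -30990 (B = Add(-3, -30987) = -30990)
Function('U')(G, O) = Mul(Pow(59, Rational(1, 2)), Pow(G, Rational(1, 2))) (Function('U')(G, O) = Pow(Mul(59, G), Rational(1, 2)) = Mul(Pow(59, Rational(1, 2)), Pow(G, Rational(1, 2))))
Pow(Add(B, Function('U')(314, 188)), -1) = Pow(Add(-30990, Mul(Pow(59, Rational(1, 2)), Pow(314, Rational(1, 2)))), -1) = Pow(Add(-30990, Pow(18526, Rational(1, 2))), -1)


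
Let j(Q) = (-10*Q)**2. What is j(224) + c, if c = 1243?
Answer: 5018843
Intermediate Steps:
j(Q) = 100*Q**2
j(224) + c = 100*224**2 + 1243 = 100*50176 + 1243 = 5017600 + 1243 = 5018843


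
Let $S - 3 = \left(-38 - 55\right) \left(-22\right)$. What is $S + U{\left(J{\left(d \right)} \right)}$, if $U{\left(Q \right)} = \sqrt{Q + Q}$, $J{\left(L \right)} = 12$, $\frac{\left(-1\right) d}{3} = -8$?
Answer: $2049 + 2 \sqrt{6} \approx 2053.9$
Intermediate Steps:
$d = 24$ ($d = \left(-3\right) \left(-8\right) = 24$)
$S = 2049$ ($S = 3 + \left(-38 - 55\right) \left(-22\right) = 3 - -2046 = 3 + 2046 = 2049$)
$U{\left(Q \right)} = \sqrt{2} \sqrt{Q}$ ($U{\left(Q \right)} = \sqrt{2 Q} = \sqrt{2} \sqrt{Q}$)
$S + U{\left(J{\left(d \right)} \right)} = 2049 + \sqrt{2} \sqrt{12} = 2049 + \sqrt{2} \cdot 2 \sqrt{3} = 2049 + 2 \sqrt{6}$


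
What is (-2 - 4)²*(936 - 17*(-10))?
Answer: 39816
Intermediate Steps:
(-2 - 4)²*(936 - 17*(-10)) = (-6)²*(936 + 170) = 36*1106 = 39816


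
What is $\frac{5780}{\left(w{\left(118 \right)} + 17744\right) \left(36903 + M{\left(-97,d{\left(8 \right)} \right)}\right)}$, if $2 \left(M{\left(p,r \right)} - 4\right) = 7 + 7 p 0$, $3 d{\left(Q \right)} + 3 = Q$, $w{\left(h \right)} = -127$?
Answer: $\frac{11560}{1300504557} \approx 8.8889 \cdot 10^{-6}$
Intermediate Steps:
$d{\left(Q \right)} = -1 + \frac{Q}{3}$
$M{\left(p,r \right)} = \frac{15}{2}$ ($M{\left(p,r \right)} = 4 + \frac{7 + 7 p 0}{2} = 4 + \frac{7 + 0}{2} = 4 + \frac{1}{2} \cdot 7 = 4 + \frac{7}{2} = \frac{15}{2}$)
$\frac{5780}{\left(w{\left(118 \right)} + 17744\right) \left(36903 + M{\left(-97,d{\left(8 \right)} \right)}\right)} = \frac{5780}{\left(-127 + 17744\right) \left(36903 + \frac{15}{2}\right)} = \frac{5780}{17617 \cdot \frac{73821}{2}} = \frac{5780}{\frac{1300504557}{2}} = 5780 \cdot \frac{2}{1300504557} = \frac{11560}{1300504557}$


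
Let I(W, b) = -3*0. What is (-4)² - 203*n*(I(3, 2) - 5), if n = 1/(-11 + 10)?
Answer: -999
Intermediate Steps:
n = -1 (n = 1/(-1) = -1)
I(W, b) = 0
(-4)² - 203*n*(I(3, 2) - 5) = (-4)² - (-203)*(0 - 5) = 16 - (-203)*(-5) = 16 - 203*5 = 16 - 1015 = -999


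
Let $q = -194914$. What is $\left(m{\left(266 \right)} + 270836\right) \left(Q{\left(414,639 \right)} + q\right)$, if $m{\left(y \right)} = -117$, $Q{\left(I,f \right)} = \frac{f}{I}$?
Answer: $- \frac{2427259244587}{46} \approx -5.2767 \cdot 10^{10}$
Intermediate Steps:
$\left(m{\left(266 \right)} + 270836\right) \left(Q{\left(414,639 \right)} + q\right) = \left(-117 + 270836\right) \left(\frac{639}{414} - 194914\right) = 270719 \left(639 \cdot \frac{1}{414} - 194914\right) = 270719 \left(\frac{71}{46} - 194914\right) = 270719 \left(- \frac{8965973}{46}\right) = - \frac{2427259244587}{46}$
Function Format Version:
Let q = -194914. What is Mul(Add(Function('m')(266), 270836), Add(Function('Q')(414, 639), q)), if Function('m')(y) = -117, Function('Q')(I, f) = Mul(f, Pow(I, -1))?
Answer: Rational(-2427259244587, 46) ≈ -5.2767e+10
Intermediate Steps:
Mul(Add(Function('m')(266), 270836), Add(Function('Q')(414, 639), q)) = Mul(Add(-117, 270836), Add(Mul(639, Pow(414, -1)), -194914)) = Mul(270719, Add(Mul(639, Rational(1, 414)), -194914)) = Mul(270719, Add(Rational(71, 46), -194914)) = Mul(270719, Rational(-8965973, 46)) = Rational(-2427259244587, 46)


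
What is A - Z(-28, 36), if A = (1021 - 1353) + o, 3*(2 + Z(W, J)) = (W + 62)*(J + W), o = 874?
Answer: 1360/3 ≈ 453.33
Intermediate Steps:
Z(W, J) = -2 + (62 + W)*(J + W)/3 (Z(W, J) = -2 + ((W + 62)*(J + W))/3 = -2 + ((62 + W)*(J + W))/3 = -2 + (62 + W)*(J + W)/3)
A = 542 (A = (1021 - 1353) + 874 = -332 + 874 = 542)
A - Z(-28, 36) = 542 - (-2 + (1/3)*(-28)**2 + (62/3)*36 + (62/3)*(-28) + (1/3)*36*(-28)) = 542 - (-2 + (1/3)*784 + 744 - 1736/3 - 336) = 542 - (-2 + 784/3 + 744 - 1736/3 - 336) = 542 - 1*266/3 = 542 - 266/3 = 1360/3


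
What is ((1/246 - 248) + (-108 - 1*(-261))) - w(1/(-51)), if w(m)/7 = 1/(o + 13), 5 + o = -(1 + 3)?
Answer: -47599/492 ≈ -96.746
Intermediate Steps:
o = -9 (o = -5 - (1 + 3) = -5 - 1*4 = -5 - 4 = -9)
w(m) = 7/4 (w(m) = 7/(-9 + 13) = 7/4)
((1/246 - 248) + (-108 - 1*(-261))) - w(1/(-51)) = ((1/246 - 248) + (-108 - 1*(-261))) - 1*7/4 = ((1/246 - 248) + (-108 + 261)) - 7/4 = (-61007/246 + 153) - 7/4 = -23369/246 - 7/4 = -47599/492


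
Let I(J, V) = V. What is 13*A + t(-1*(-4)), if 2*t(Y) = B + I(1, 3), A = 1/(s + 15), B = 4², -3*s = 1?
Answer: 457/44 ≈ 10.386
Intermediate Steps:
s = -⅓ (s = -⅓*1 = -⅓ ≈ -0.33333)
B = 16
A = 3/44 (A = 1/(-⅓ + 15) = 1/(44/3) = 3/44 ≈ 0.068182)
t(Y) = 19/2 (t(Y) = (16 + 3)/2 = (½)*19 = 19/2)
13*A + t(-1*(-4)) = 13*(3/44) + 19/2 = 39/44 + 19/2 = 457/44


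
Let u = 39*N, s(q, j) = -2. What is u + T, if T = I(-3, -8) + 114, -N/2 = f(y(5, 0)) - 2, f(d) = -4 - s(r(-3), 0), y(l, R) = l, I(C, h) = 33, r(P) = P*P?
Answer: 459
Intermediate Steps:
r(P) = P**2
f(d) = -2 (f(d) = -4 - 1*(-2) = -4 + 2 = -2)
N = 8 (N = -2*(-2 - 2) = -2*(-4) = 8)
T = 147 (T = 33 + 114 = 147)
u = 312 (u = 39*8 = 312)
u + T = 312 + 147 = 459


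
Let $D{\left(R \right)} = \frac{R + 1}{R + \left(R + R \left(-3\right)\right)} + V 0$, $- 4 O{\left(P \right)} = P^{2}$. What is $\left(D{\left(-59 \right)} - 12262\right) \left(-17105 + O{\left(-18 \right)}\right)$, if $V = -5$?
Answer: $\frac{12434345976}{59} \approx 2.1075 \cdot 10^{8}$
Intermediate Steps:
$O{\left(P \right)} = - \frac{P^{2}}{4}$
$D{\left(R \right)} = - \frac{1 + R}{R}$ ($D{\left(R \right)} = \frac{R + 1}{R + \left(R + R \left(-3\right)\right)} - 0 = \frac{1 + R}{R + \left(R - 3 R\right)} + 0 = \frac{1 + R}{R - 2 R} + 0 = \frac{1 + R}{\left(-1\right) R} + 0 = \left(1 + R\right) \left(- \frac{1}{R}\right) + 0 = - \frac{1 + R}{R} + 0 = - \frac{1 + R}{R}$)
$\left(D{\left(-59 \right)} - 12262\right) \left(-17105 + O{\left(-18 \right)}\right) = \left(\frac{-1 - -59}{-59} - 12262\right) \left(-17105 - \frac{\left(-18\right)^{2}}{4}\right) = \left(- \frac{-1 + 59}{59} - 12262\right) \left(-17105 - 81\right) = \left(\left(- \frac{1}{59}\right) 58 - 12262\right) \left(-17105 - 81\right) = \left(- \frac{58}{59} - 12262\right) \left(-17186\right) = \left(- \frac{723516}{59}\right) \left(-17186\right) = \frac{12434345976}{59}$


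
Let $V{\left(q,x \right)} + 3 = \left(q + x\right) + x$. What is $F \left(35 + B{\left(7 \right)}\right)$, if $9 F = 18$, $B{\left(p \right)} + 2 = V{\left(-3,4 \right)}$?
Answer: $70$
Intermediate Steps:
$V{\left(q,x \right)} = -3 + q + 2 x$ ($V{\left(q,x \right)} = -3 + \left(\left(q + x\right) + x\right) = -3 + \left(q + 2 x\right) = -3 + q + 2 x$)
$B{\left(p \right)} = 0$ ($B{\left(p \right)} = -2 - -2 = -2 + 2 = 0$)
$F = 2$ ($F = \frac{1}{9} \cdot 18 = 2$)
$F \left(35 + B{\left(7 \right)}\right) = 2 \left(35 + 0\right) = 2 \cdot 35 = 70$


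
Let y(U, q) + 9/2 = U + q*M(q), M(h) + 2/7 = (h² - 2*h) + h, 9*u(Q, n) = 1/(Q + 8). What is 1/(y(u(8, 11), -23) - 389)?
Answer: -1008/13187585 ≈ -7.6436e-5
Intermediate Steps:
u(Q, n) = 1/(9*(8 + Q)) (u(Q, n) = 1/(9*(Q + 8)) = 1/(9*(8 + Q)))
M(h) = -2/7 + h² - h (M(h) = -2/7 + ((h² - 2*h) + h) = -2/7 + (h² - h) = -2/7 + h² - h)
y(U, q) = -9/2 + U + q*(-2/7 + q² - q) (y(U, q) = -9/2 + (U + q*(-2/7 + q² - q)) = -9/2 + U + q*(-2/7 + q² - q))
1/(y(u(8, 11), -23) - 389) = 1/((-9/2 + 1/(9*(8 + 8)) + (-23)³ - 1*(-23)² - 2/7*(-23)) - 389) = 1/((-9/2 + (⅑)/16 - 12167 - 1*529 + 46/7) - 389) = 1/((-9/2 + (⅑)*(1/16) - 12167 - 529 + 46/7) - 389) = 1/((-9/2 + 1/144 - 12167 - 529 + 46/7) - 389) = 1/(-12795473/1008 - 389) = 1/(-13187585/1008) = -1008/13187585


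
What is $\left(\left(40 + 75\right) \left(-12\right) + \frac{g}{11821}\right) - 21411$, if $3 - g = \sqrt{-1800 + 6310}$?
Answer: $- \frac{269412408}{11821} - \frac{\sqrt{4510}}{11821} \approx -22791.0$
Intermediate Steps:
$g = 3 - \sqrt{4510}$ ($g = 3 - \sqrt{-1800 + 6310} = 3 - \sqrt{4510} \approx -64.156$)
$\left(\left(40 + 75\right) \left(-12\right) + \frac{g}{11821}\right) - 21411 = \left(\left(40 + 75\right) \left(-12\right) + \frac{3 - \sqrt{4510}}{11821}\right) - 21411 = \left(115 \left(-12\right) + \left(3 - \sqrt{4510}\right) \frac{1}{11821}\right) - 21411 = \left(-1380 + \left(\frac{3}{11821} - \frac{\sqrt{4510}}{11821}\right)\right) - 21411 = \left(- \frac{16312977}{11821} - \frac{\sqrt{4510}}{11821}\right) - 21411 = - \frac{269412408}{11821} - \frac{\sqrt{4510}}{11821}$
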